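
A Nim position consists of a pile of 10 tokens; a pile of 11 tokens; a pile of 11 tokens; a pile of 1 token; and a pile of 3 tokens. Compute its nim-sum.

8

Compute the nim-sum pairwise:
10 ⊕ 11 = 1
1 ⊕ 11 = 10
10 ⊕ 1 = 11
11 ⊕ 3 = 8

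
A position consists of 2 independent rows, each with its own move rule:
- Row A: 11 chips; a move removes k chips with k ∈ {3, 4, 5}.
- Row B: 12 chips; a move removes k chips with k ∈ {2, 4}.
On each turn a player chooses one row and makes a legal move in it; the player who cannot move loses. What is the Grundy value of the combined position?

1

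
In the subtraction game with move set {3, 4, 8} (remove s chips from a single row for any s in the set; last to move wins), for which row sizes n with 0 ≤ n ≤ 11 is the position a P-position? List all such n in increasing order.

0, 1, 2, 7

Build the Grundy sequence with g(k) = mex{g(k−s) : s ∈ {3, 4, 8}, s ≤ k}:
g(0) = mex{} = 0
g(1) = mex{} = 0
g(2) = mex{} = 0
g(3) = mex{0} = 1
g(4) = mex{0} = 1
g(5) = mex{0} = 1
g(6) = mex{0,1} = 2
g(7) = mex{1} = 0
g(8) = mex{0,1} = 2
g(9) = mex{0,1,2} = 3
g(10) = mex{0,2} = 1
g(11) = mex{0,1,2} = 3
The P-positions (g = 0) in 0..11 are 0, 1, 2, 7.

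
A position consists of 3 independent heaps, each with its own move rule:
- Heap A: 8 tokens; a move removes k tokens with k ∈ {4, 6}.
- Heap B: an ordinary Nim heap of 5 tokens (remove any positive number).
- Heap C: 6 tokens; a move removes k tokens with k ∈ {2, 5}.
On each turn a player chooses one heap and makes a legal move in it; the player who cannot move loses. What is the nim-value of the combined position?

6

Build the Grundy sequence for heap A with g(k) = mex{g(k−s) : s ∈ {4, 6}, s ≤ k}:
k:     0  1  2  3  4  5  6  7  8
g(k):  0  0  0  0  1  1  1  1  2
So g(8) = 2.
Heap B is a plain Nim heap of size 5, so its Grundy value is 5.
Build the Grundy sequence for heap C with g(k) = mex{g(k−s) : s ∈ {2, 5}, s ≤ k}:
g(0) = mex{} = 0
g(1) = mex{} = 0
g(2) = mex{0} = 1
g(3) = mex{0} = 1
g(4) = mex{1} = 0
g(5) = mex{0,1} = 2
g(6) = mex{0} = 1
So g(6) = 1.
The value of a disjunctive sum is the nim-sum of the parts.
Combined value = 2 ⊕ 5 ⊕ 1 = 6.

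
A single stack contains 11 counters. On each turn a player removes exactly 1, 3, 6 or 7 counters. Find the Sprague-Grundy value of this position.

3

Build the Grundy sequence with g(k) = mex{g(k−s) : s ∈ {1, 3, 6, 7}, s ≤ k}:
k:     0  1  2  3  4  5  6  7  8  9 10 11
g(k):  0  1  0  1  0  1  2  3  2  3  2  3
So g(11) = 3.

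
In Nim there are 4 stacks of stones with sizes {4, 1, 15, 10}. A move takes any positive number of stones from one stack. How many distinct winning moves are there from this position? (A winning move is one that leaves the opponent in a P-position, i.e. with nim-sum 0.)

0

Nim-sum: 4 XOR 1 XOR 15 XOR 10 = 0.
The nim-sum is already 0, so every move leaves a nonzero nim-sum — there are no winning moves.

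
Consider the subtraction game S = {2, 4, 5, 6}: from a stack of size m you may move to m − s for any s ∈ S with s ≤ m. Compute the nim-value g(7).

3

Build the Grundy sequence with g(k) = mex{g(k−s) : s ∈ {2, 4, 5, 6}, s ≤ k}:
k:     0  1  2  3  4  5  6  7
g(k):  0  0  1  1  2  2  3  3
So g(7) = 3.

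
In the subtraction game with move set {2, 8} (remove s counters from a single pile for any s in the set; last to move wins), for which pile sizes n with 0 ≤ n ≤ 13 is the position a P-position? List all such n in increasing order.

Grundy values for subtraction set {2, 8}:
g(0) = mex{} = 0
g(1) = mex{} = 0
g(2) = mex{0} = 1
g(3) = mex{0} = 1
g(4) = mex{1} = 0
g(5) = mex{1} = 0
g(6) = mex{0} = 1
g(7) = mex{0} = 1
g(8) = mex{0,1} = 2
g(9) = mex{0,1} = 2
g(10) = mex{1,2} = 0
g(11) = mex{1,2} = 0
g(12) = mex{0} = 1
g(13) = mex{0} = 1
The P-positions (g = 0) in 0..13 are 0, 1, 4, 5, 10, 11.

0, 1, 4, 5, 10, 11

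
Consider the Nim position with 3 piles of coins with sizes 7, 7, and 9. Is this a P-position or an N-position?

N-position

Nim-sum: 7 ⊕ 7 ⊕ 9 = 9.
The nim-sum is 9 ≠ 0, so this is an N-position: the player to move can win.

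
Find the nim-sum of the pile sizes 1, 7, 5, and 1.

Nim-sum: 1 ^ 7 ^ 5 ^ 1 = 2.

2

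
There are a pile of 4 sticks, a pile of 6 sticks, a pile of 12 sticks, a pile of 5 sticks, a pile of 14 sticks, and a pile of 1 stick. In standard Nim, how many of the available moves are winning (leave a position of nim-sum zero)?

Nim-sum: 4 XOR 6 XOR 12 XOR 5 XOR 14 XOR 1 = 4.
The overall nim-sum is X = 4. A pile of size p has a winning move iff p XOR X < p (reduce it to p XOR X).
  4: 4 XOR 4 = 0 < 4 — winning move (to 0).
  6: 6 XOR 4 = 2 < 6 — winning move (to 2).
  12: 12 XOR 4 = 8 < 12 — winning move (to 8).
  5: 5 XOR 4 = 1 < 5 — winning move (to 1).
  14: 14 XOR 4 = 10 < 14 — winning move (to 10).
  1: 1 XOR 4 = 5 ≥ 1 — no move.
That gives 5 winning moves.

5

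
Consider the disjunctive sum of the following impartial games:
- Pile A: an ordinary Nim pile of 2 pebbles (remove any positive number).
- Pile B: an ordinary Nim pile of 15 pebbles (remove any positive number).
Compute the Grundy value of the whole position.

13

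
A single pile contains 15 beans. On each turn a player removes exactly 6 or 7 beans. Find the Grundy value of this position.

0

Grundy values for subtraction set {6, 7}:
k:     0  1  2  3  4  5  6  7  8  9 10 11 12 13 14 15
g(k):  0  0  0  0  0  0  1  1  1  1  1  1  2  0  0  0
So g(15) = 0.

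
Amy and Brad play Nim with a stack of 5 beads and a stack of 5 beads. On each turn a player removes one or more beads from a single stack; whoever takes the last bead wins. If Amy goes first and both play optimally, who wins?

Brad wins

Nim-sum: 5 ⊕ 5 = 0.
The nim-sum is 0, so this is a P-position: the player to move is in a losing position under optimal play; Amy is about to move from it and so loses — Brad wins.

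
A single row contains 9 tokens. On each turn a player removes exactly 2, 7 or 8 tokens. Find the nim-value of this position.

2

Compute g(0), g(1), … for moves {2, 7, 8}:
g(0) = mex{} = 0
g(1) = mex{} = 0
g(2) = mex{0} = 1
g(3) = mex{0} = 1
g(4) = mex{1} = 0
g(5) = mex{1} = 0
g(6) = mex{0} = 1
g(7) = mex{0} = 1
g(8) = mex{0,1} = 2
g(9) = mex{0,1} = 2
So g(9) = 2.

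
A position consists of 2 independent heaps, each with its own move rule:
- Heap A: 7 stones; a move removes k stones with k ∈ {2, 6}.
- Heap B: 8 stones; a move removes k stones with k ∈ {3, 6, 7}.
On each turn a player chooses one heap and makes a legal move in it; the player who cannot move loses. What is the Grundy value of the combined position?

Build the Grundy sequence for heap A with g(k) = mex{g(k−s) : s ∈ {2, 6}, s ≤ k}:
g(0) = mex{} = 0
g(1) = mex{} = 0
g(2) = mex{0} = 1
g(3) = mex{0} = 1
g(4) = mex{1} = 0
g(5) = mex{1} = 0
g(6) = mex{0} = 1
g(7) = mex{0} = 1
So g(7) = 1.
For heap B, compute g(0), g(1), … with moves {3, 6, 7}:
k:     0  1  2  3  4  5  6  7  8
g(k):  0  0  0  1  1  1  2  2  2
So g(8) = 2.
The value of a disjunctive sum is the nim-sum of the parts.
Combined value = 1 ⊕ 2 = 3.

3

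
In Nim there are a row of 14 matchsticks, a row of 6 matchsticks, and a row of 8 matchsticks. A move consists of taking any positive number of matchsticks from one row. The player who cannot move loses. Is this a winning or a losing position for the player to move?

Write each in binary and XOR column by column:
  1110  (14)
  0110  (6)
  1000  (8)
  ----
  0000  (0)
The nim-sum is 0, so this is a P-position: the player to move is in a losing position under optimal play.

Losing position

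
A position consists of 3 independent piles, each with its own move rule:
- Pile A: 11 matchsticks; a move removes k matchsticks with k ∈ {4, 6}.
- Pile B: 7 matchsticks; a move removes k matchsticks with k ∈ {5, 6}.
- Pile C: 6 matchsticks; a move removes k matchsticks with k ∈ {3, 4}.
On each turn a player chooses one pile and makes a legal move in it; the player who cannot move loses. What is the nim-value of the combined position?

3

For pile A, compute g(0), g(1), … with moves {4, 6}:
g(0) = mex{} = 0
g(1) = mex{} = 0
g(2) = mex{} = 0
g(3) = mex{} = 0
g(4) = mex{0} = 1
g(5) = mex{0} = 1
g(6) = mex{0} = 1
g(7) = mex{0} = 1
g(8) = mex{0,1} = 2
g(9) = mex{0,1} = 2
g(10) = mex{1} = 0
g(11) = mex{1} = 0
So g(11) = 0.
Build the Grundy sequence for pile B with g(k) = mex{g(k−s) : s ∈ {5, 6}, s ≤ k}:
k:     0  1  2  3  4  5  6  7
g(k):  0  0  0  0  0  1  1  1
So g(7) = 1.
For pile C, compute g(0), g(1), … with moves {3, 4}:
g(0) = mex{} = 0
g(1) = mex{} = 0
g(2) = mex{} = 0
g(3) = mex{0} = 1
g(4) = mex{0} = 1
g(5) = mex{0} = 1
g(6) = mex{0,1} = 2
So g(6) = 2.
The value of a disjunctive sum is the nim-sum of the parts.
Combined value = 0 ⊕ 1 ⊕ 2 = 3.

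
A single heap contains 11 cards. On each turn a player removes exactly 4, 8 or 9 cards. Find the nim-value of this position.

Build the Grundy sequence with g(k) = mex{g(k−s) : s ∈ {4, 8, 9}, s ≤ k}:
k:     0  1  2  3  4  5  6  7  8  9 10 11
g(k):  0  0  0  0  1  1  1  1  2  2  2  2
So g(11) = 2.

2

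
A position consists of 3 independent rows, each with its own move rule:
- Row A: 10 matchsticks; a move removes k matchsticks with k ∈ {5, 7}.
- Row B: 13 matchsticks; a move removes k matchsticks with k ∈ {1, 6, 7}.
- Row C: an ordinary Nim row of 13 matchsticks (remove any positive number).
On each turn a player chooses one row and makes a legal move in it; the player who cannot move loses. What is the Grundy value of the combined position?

Build the Grundy sequence for row A with g(k) = mex{g(k−s) : s ∈ {5, 7}, s ≤ k}:
g(0) = mex{} = 0
g(1) = mex{} = 0
g(2) = mex{} = 0
g(3) = mex{} = 0
g(4) = mex{} = 0
g(5) = mex{0} = 1
g(6) = mex{0} = 1
g(7) = mex{0} = 1
g(8) = mex{0} = 1
g(9) = mex{0} = 1
g(10) = mex{0,1} = 2
So g(10) = 2.
For row B, compute g(0), g(1), … with moves {1, 6, 7}:
k:     0  1  2  3  4  5  6  7  8  9 10 11 12 13
g(k):  0  1  0  1  0  1  2  3  2  3  2  3  0  1
So g(13) = 1.
Row C is a plain Nim row of size 13, so its Grundy value is 13.
By the Sprague-Grundy theorem, the Grundy value of a sum of independent games is the XOR of the component values.
Combined value = 2 XOR 1 XOR 13 = 14.

14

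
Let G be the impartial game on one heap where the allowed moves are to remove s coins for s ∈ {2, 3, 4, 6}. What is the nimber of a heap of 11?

Grundy values for subtraction set {2, 3, 4, 6}:
k:     0  1  2  3  4  5  6  7  8  9 10 11
g(k):  0  0  1  1  2  2  3  3  0  0  1  1
So g(11) = 1.

1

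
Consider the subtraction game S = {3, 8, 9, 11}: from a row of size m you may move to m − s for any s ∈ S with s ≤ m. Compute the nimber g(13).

2

Build the Grundy sequence with g(k) = mex{g(k−s) : s ∈ {3, 8, 9, 11}, s ≤ k}:
g(0) = mex{} = 0
g(1) = mex{} = 0
g(2) = mex{} = 0
g(3) = mex{0} = 1
g(4) = mex{0} = 1
g(5) = mex{0} = 1
g(6) = mex{1} = 0
g(7) = mex{1} = 0
g(8) = mex{0,1} = 2
g(9) = mex{0} = 1
g(10) = mex{0} = 1
g(11) = mex{0,1,2} = 3
g(12) = mex{0,1} = 2
g(13) = mex{0,1} = 2
So g(13) = 2.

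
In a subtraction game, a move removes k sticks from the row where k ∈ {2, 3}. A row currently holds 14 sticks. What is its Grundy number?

2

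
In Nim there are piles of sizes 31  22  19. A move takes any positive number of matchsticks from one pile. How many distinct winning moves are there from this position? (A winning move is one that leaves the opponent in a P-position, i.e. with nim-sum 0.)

Write each in binary and XOR column by column:
  11111  (31)
  10110  (22)
  10011  (19)
  -----
  11010  (26)
The overall nim-sum is X = 26. A pile of size p has a winning move iff p XOR X < p (reduce it to p XOR X).
  31: 31 XOR 26 = 5 < 31 — winning move (to 5).
  22: 22 XOR 26 = 12 < 22 — winning move (to 12).
  19: 19 XOR 26 = 9 < 19 — winning move (to 9).
That gives 3 winning moves.

3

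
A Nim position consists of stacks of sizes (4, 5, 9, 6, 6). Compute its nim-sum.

8

Compute the nim-sum pairwise:
4 ⊕ 5 = 1
1 ⊕ 9 = 8
8 ⊕ 6 = 14
14 ⊕ 6 = 8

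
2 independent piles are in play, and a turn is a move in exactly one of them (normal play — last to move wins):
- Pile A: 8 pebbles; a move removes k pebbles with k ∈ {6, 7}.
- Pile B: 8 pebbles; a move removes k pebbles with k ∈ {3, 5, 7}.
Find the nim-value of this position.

Grundy values for pile A (subtraction set {6, 7}):
g(0) = mex{} = 0
g(1) = mex{} = 0
g(2) = mex{} = 0
g(3) = mex{} = 0
g(4) = mex{} = 0
g(5) = mex{} = 0
g(6) = mex{0} = 1
g(7) = mex{0} = 1
g(8) = mex{0} = 1
So g(8) = 1.
For pile B, compute g(0), g(1), … with moves {3, 5, 7}:
k:     0  1  2  3  4  5  6  7  8
g(k):  0  0  0  1  1  1  2  2  2
So g(8) = 2.
By the Sprague-Grundy theorem, the Grundy value of a sum of independent games is the XOR of the component values.
Combined value = 1 ⊕ 2 = 3.

3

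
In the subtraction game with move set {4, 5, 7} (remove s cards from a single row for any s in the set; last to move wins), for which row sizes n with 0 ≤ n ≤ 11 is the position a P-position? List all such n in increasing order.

0, 1, 2, 3, 11

Compute g(0), g(1), … for moves {4, 5, 7}:
k:     0  1  2  3  4  5  6  7  8  9 10 11
g(k):  0  0  0  0  1  1  1  1  2  2  2  0
The P-positions (g = 0) in 0..11 are 0, 1, 2, 3, 11.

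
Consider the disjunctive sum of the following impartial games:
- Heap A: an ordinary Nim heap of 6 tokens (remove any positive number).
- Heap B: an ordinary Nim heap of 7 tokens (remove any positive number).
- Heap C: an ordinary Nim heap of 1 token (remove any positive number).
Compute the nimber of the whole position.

0

Heap A is a plain Nim heap of size 6, so its Grundy value is 6.
Heap B is a plain Nim heap of size 7, so its Grundy value is 7.
Heap C is a plain Nim heap of size 1, so its Grundy value is 1.
The value of a disjunctive sum is the nim-sum of the parts.
Combined value = 6 XOR 7 XOR 1 = 0.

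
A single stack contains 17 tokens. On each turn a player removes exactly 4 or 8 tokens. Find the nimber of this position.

Compute g(0), g(1), … for moves {4, 8}:
k:     0  1  2  3  4  5  6  7  8  9 10 11 12 13 14 15 16 17
g(k):  0  0  0  0  1  1  1  1  2  2  2  2  0  0  0  0  1  1
So g(17) = 1.

1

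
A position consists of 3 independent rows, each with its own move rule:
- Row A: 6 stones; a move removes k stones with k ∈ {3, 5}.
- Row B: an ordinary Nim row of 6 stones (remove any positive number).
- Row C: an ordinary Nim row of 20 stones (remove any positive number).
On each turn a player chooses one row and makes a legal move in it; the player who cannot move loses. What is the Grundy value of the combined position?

For row A, compute g(0), g(1), … with moves {3, 5}:
g(0) = mex{} = 0
g(1) = mex{} = 0
g(2) = mex{} = 0
g(3) = mex{0} = 1
g(4) = mex{0} = 1
g(5) = mex{0} = 1
g(6) = mex{0,1} = 2
So g(6) = 2.
Row B is a plain Nim row of size 6, so its Grundy value is 6.
Row C is a plain Nim row of size 20, so its Grundy value is 20.
By the Sprague-Grundy theorem, the Grundy value of a sum of independent games is the XOR of the component values.
Combined value = 2 ⊕ 6 ⊕ 20 = 16.

16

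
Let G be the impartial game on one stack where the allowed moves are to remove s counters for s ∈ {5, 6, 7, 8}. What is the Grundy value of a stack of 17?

0

Grundy values for subtraction set {5, 6, 7, 8}:
k:     0  1  2  3  4  5  6  7  8  9 10 11 12 13 14 15 16 17
g(k):  0  0  0  0  0  1  1  1  1  1  2  2  2  0  0  0  0  0
So g(17) = 0.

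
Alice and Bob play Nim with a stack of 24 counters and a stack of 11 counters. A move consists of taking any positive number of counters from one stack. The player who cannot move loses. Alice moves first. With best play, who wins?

Alice wins

Bitwise XOR of the heap sizes:
  11000  (24)
  01011  (11)
  -----
  10011  (19)
The nim-sum is 19 ≠ 0, so this is an N-position: the player to move can win; Alice has a winning move.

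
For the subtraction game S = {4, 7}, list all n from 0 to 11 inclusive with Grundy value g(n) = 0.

0, 1, 2, 3, 11

Build the Grundy sequence with g(k) = mex{g(k−s) : s ∈ {4, 7}, s ≤ k}:
g(0) = mex{} = 0
g(1) = mex{} = 0
g(2) = mex{} = 0
g(3) = mex{} = 0
g(4) = mex{0} = 1
g(5) = mex{0} = 1
g(6) = mex{0} = 1
g(7) = mex{0} = 1
g(8) = mex{0,1} = 2
g(9) = mex{0,1} = 2
g(10) = mex{0,1} = 2
g(11) = mex{1} = 0
The P-positions (g = 0) in 0..11 are 0, 1, 2, 3, 11.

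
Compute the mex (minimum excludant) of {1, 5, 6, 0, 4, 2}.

The values 0, 1, 2 are all present; 3 is the first non-negative integer missing from the set.

3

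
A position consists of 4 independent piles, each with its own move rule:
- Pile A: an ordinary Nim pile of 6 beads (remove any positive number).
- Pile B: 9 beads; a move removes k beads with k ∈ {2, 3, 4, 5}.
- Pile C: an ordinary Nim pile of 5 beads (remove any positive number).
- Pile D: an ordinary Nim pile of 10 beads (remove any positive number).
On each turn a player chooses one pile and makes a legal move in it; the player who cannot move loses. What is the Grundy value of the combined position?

Pile A is a plain Nim pile of size 6, so its Grundy value is 6.
Build the Grundy sequence for pile B with g(k) = mex{g(k−s) : s ∈ {2, 3, 4, 5}, s ≤ k}:
k:     0  1  2  3  4  5  6  7  8  9
g(k):  0  0  1  1  2  2  3  0  0  1
So g(9) = 1.
Pile C is a plain Nim pile of size 5, so its Grundy value is 5.
Pile D is a plain Nim pile of size 10, so its Grundy value is 10.
The value of a disjunctive sum is the nim-sum of the parts.
Combined value = 6 ⊕ 1 ⊕ 5 ⊕ 10 = 8.

8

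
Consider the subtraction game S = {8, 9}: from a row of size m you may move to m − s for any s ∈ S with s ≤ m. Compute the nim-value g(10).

1

Build the Grundy sequence with g(k) = mex{g(k−s) : s ∈ {8, 9}, s ≤ k}:
g(0) = mex{} = 0
g(1) = mex{} = 0
g(2) = mex{} = 0
g(3) = mex{} = 0
g(4) = mex{} = 0
g(5) = mex{} = 0
g(6) = mex{} = 0
g(7) = mex{} = 0
g(8) = mex{0} = 1
g(9) = mex{0} = 1
g(10) = mex{0} = 1
So g(10) = 1.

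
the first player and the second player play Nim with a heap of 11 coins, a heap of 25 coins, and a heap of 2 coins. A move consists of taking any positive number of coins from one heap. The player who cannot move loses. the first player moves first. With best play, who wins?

the first player wins

Nim-sum: 11 XOR 25 XOR 2 = 16.
The nim-sum is 16 ≠ 0, so this is an N-position: the player to move can win; the first player has a winning move.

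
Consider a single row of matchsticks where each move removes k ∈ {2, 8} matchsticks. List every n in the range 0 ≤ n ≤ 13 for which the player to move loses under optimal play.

Compute g(0), g(1), … for moves {2, 8}:
k:     0  1  2  3  4  5  6  7  8  9 10 11 12 13
g(k):  0  0  1  1  0  0  1  1  2  2  0  0  1  1
The P-positions (g = 0) in 0..13 are 0, 1, 4, 5, 10, 11.

0, 1, 4, 5, 10, 11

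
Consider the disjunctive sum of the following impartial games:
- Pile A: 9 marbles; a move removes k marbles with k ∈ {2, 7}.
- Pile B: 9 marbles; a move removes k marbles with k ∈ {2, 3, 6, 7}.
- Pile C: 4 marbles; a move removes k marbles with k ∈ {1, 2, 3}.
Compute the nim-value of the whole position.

0

For pile A, compute g(0), g(1), … with moves {2, 7}:
g(0) = mex{} = 0
g(1) = mex{} = 0
g(2) = mex{0} = 1
g(3) = mex{0} = 1
g(4) = mex{1} = 0
g(5) = mex{1} = 0
g(6) = mex{0} = 1
g(7) = mex{0} = 1
g(8) = mex{0,1} = 2
g(9) = mex{1} = 0
So g(9) = 0.
Grundy values for pile B (subtraction set {2, 3, 6, 7}):
g(0) = mex{} = 0
g(1) = mex{} = 0
g(2) = mex{0} = 1
g(3) = mex{0} = 1
g(4) = mex{0,1} = 2
g(5) = mex{1} = 0
g(6) = mex{0,1,2} = 3
g(7) = mex{0,2} = 1
g(8) = mex{0,1,3} = 2
g(9) = mex{1,3} = 0
So g(9) = 0.
For pile C, compute g(0), g(1), … with moves {1, 2, 3}:
g(0) = mex{} = 0
g(1) = mex{0} = 1
g(2) = mex{0,1} = 2
g(3) = mex{0,1,2} = 3
g(4) = mex{1,2,3} = 0
So g(4) = 0.
By the Sprague-Grundy theorem, the Grundy value of a sum of independent games is the XOR of the component values.
Combined value = 0 ⊕ 0 ⊕ 0 = 0.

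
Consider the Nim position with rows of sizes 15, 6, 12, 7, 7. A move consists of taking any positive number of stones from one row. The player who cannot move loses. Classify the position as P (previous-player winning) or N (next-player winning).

N-position

Nim-sum: 15 ⊕ 6 ⊕ 12 ⊕ 7 ⊕ 7 = 5.
The nim-sum is 5 ≠ 0, so this is an N-position: the player to move can win.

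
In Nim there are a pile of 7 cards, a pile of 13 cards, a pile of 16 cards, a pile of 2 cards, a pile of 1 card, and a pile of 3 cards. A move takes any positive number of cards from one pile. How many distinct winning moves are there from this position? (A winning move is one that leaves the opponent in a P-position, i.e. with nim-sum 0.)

1

In binary:
  00111  (7)
  01101  (13)
  10000  (16)
  00010  (2)
  00001  (1)
  00011  (3)
  -----
  11010  (26)
The overall nim-sum is X = 26. A pile of size p has a winning move iff p XOR X < p (reduce it to p XOR X).
  7: 7 XOR 26 = 29 ≥ 7 — no move.
  13: 13 XOR 26 = 23 ≥ 13 — no move.
  16: 16 XOR 26 = 10 < 16 — winning move (to 10).
  2: 2 XOR 26 = 24 ≥ 2 — no move.
  1: 1 XOR 26 = 27 ≥ 1 — no move.
  3: 3 XOR 26 = 25 ≥ 3 — no move.
That gives 1 winning move.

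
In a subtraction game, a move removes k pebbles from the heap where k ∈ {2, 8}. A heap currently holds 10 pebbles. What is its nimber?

0

Compute g(0), g(1), … for moves {2, 8}:
g(0) = mex{} = 0
g(1) = mex{} = 0
g(2) = mex{0} = 1
g(3) = mex{0} = 1
g(4) = mex{1} = 0
g(5) = mex{1} = 0
g(6) = mex{0} = 1
g(7) = mex{0} = 1
g(8) = mex{0,1} = 2
g(9) = mex{0,1} = 2
g(10) = mex{1,2} = 0
So g(10) = 0.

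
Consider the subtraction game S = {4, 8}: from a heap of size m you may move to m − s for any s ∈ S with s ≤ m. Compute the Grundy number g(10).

Compute g(0), g(1), … for moves {4, 8}:
g(0) = mex{} = 0
g(1) = mex{} = 0
g(2) = mex{} = 0
g(3) = mex{} = 0
g(4) = mex{0} = 1
g(5) = mex{0} = 1
g(6) = mex{0} = 1
g(7) = mex{0} = 1
g(8) = mex{0,1} = 2
g(9) = mex{0,1} = 2
g(10) = mex{0,1} = 2
So g(10) = 2.

2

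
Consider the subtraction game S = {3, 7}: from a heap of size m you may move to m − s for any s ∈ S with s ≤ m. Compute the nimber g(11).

0

Build the Grundy sequence with g(k) = mex{g(k−s) : s ∈ {3, 7}, s ≤ k}:
g(0) = mex{} = 0
g(1) = mex{} = 0
g(2) = mex{} = 0
g(3) = mex{0} = 1
g(4) = mex{0} = 1
g(5) = mex{0} = 1
g(6) = mex{1} = 0
g(7) = mex{0,1} = 2
g(8) = mex{0,1} = 2
g(9) = mex{0} = 1
g(10) = mex{1,2} = 0
g(11) = mex{1,2} = 0
So g(11) = 0.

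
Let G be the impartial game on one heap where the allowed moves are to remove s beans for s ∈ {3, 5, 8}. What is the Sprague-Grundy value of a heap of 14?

1

Grundy values for subtraction set {3, 5, 8}:
k:     0  1  2  3  4  5  6  7  8  9 10 11 12 13 14
g(k):  0  0  0  1  1  1  2  2  2  3  3  0  0  0  1
So g(14) = 1.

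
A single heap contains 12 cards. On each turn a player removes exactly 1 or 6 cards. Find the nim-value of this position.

1

Compute g(0), g(1), … for moves {1, 6}:
k:     0  1  2  3  4  5  6  7  8  9 10 11 12
g(k):  0  1  0  1  0  1  2  0  1  0  1  0  1
So g(12) = 1.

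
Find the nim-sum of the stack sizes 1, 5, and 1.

Nim-sum: 1 ⊕ 5 ⊕ 1 = 5.

5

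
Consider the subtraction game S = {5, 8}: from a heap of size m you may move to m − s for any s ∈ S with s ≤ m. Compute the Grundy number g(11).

2

Compute g(0), g(1), … for moves {5, 8}:
g(0) = mex{} = 0
g(1) = mex{} = 0
g(2) = mex{} = 0
g(3) = mex{} = 0
g(4) = mex{} = 0
g(5) = mex{0} = 1
g(6) = mex{0} = 1
g(7) = mex{0} = 1
g(8) = mex{0} = 1
g(9) = mex{0} = 1
g(10) = mex{0,1} = 2
g(11) = mex{0,1} = 2
So g(11) = 2.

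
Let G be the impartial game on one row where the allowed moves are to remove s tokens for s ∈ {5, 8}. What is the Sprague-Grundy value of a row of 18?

1

Compute g(0), g(1), … for moves {5, 8}:
k:     0  1  2  3  4  5  6  7  8  9 10 11 12 13 14 15 16 17 18
g(k):  0  0  0  0  0  1  1  1  1  1  2  2  2  0  0  0  0  0  1
So g(18) = 1.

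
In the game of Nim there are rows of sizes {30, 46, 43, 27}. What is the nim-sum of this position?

Write each in binary and XOR column by column:
  011110  (30)
  101110  (46)
  101011  (43)
  011011  (27)
  ------
  000000  (0)

0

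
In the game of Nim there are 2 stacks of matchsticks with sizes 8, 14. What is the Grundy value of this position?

Compute the nim-sum pairwise:
8 XOR 14 = 6

6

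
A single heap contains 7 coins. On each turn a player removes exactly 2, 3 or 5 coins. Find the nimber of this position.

0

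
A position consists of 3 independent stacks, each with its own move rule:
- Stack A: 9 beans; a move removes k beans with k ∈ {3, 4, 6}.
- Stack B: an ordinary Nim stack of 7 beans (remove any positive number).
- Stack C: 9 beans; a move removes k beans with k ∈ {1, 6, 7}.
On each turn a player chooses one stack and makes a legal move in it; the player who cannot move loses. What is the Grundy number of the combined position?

4

For stack A, compute g(0), g(1), … with moves {3, 4, 6}:
k:     0  1  2  3  4  5  6  7  8  9
g(k):  0  0  0  1  1  1  2  2  2  0
So g(9) = 0.
Stack B is a plain Nim stack of size 7, so its Grundy value is 7.
For stack C, compute g(0), g(1), … with moves {1, 6, 7}:
g(0) = mex{} = 0
g(1) = mex{0} = 1
g(2) = mex{1} = 0
g(3) = mex{0} = 1
g(4) = mex{1} = 0
g(5) = mex{0} = 1
g(6) = mex{0,1} = 2
g(7) = mex{0,1,2} = 3
g(8) = mex{0,1,3} = 2
g(9) = mex{0,1,2} = 3
So g(9) = 3.
By the Sprague-Grundy theorem, the Grundy value of a sum of independent games is the XOR of the component values.
Combined value = 0 ⊕ 7 ⊕ 3 = 4.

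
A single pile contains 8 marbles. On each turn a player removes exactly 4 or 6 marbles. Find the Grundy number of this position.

2

Grundy values for subtraction set {4, 6}:
g(0) = mex{} = 0
g(1) = mex{} = 0
g(2) = mex{} = 0
g(3) = mex{} = 0
g(4) = mex{0} = 1
g(5) = mex{0} = 1
g(6) = mex{0} = 1
g(7) = mex{0} = 1
g(8) = mex{0,1} = 2
So g(8) = 2.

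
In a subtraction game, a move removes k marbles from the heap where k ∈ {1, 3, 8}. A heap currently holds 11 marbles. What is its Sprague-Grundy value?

0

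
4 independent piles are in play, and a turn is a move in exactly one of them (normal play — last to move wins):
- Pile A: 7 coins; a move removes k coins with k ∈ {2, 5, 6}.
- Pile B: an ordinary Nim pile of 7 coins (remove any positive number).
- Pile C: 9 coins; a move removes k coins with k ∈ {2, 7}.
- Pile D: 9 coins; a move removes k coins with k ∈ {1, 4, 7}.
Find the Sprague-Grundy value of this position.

5

Build the Grundy sequence for pile A with g(k) = mex{g(k−s) : s ∈ {2, 5, 6}, s ≤ k}:
k:     0  1  2  3  4  5  6  7
g(k):  0  0  1  1  0  2  1  3
So g(7) = 3.
Pile B is a plain Nim pile of size 7, so its Grundy value is 7.
Build the Grundy sequence for pile C with g(k) = mex{g(k−s) : s ∈ {2, 7}, s ≤ k}:
g(0) = mex{} = 0
g(1) = mex{} = 0
g(2) = mex{0} = 1
g(3) = mex{0} = 1
g(4) = mex{1} = 0
g(5) = mex{1} = 0
g(6) = mex{0} = 1
g(7) = mex{0} = 1
g(8) = mex{0,1} = 2
g(9) = mex{1} = 0
So g(9) = 0.
Build the Grundy sequence for pile D with g(k) = mex{g(k−s) : s ∈ {1, 4, 7}, s ≤ k}:
k:     0  1  2  3  4  5  6  7  8  9
g(k):  0  1  0  1  2  0  1  2  0  1
So g(9) = 1.
The value of a disjunctive sum is the nim-sum of the parts.
Combined value = 3 ⊕ 7 ⊕ 0 ⊕ 1 = 5.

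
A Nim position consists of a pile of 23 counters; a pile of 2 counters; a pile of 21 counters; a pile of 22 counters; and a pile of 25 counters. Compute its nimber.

Compute the nim-sum pairwise:
23 ⊕ 2 = 21
21 ⊕ 21 = 0
0 ⊕ 22 = 22
22 ⊕ 25 = 15

15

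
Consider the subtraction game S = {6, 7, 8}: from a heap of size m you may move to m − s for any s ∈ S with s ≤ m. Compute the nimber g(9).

1

Grundy values for subtraction set {6, 7, 8}:
k:     0  1  2  3  4  5  6  7  8  9
g(k):  0  0  0  0  0  0  1  1  1  1
So g(9) = 1.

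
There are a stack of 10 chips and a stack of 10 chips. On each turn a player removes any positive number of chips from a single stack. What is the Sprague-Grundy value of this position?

0

Nim-sum: 10 ⊕ 10 = 0.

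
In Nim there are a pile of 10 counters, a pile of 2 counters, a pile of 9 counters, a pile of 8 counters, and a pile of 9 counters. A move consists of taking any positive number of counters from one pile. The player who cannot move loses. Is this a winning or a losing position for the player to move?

Nim-sum: 10 ^ 2 ^ 9 ^ 8 ^ 9 = 0.
The nim-sum is 0, so this is a P-position: the player to move is in a losing position under optimal play.

Losing position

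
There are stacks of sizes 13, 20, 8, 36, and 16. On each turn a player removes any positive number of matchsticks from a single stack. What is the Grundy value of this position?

37

Bitwise XOR of the heap sizes:
  001101  (13)
  010100  (20)
  001000  (8)
  100100  (36)
  010000  (16)
  ------
  100101  (37)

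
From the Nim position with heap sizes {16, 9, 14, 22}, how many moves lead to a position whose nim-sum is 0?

1

Write each in binary and XOR column by column:
  10000  (16)
  01001  (9)
  01110  (14)
  10110  (22)
  -----
  00001  (1)
The overall nim-sum is X = 1. A heap of size p has a winning move iff p XOR X < p (reduce it to p XOR X).
  16: 16 XOR 1 = 17 ≥ 16 — no move.
  9: 9 XOR 1 = 8 < 9 — winning move (to 8).
  14: 14 XOR 1 = 15 ≥ 14 — no move.
  22: 22 XOR 1 = 23 ≥ 22 — no move.
That gives 1 winning move.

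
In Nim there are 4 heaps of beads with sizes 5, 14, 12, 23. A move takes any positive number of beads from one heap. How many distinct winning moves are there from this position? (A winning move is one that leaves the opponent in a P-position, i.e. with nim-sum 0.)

1

Nim-sum: 5 ^ 14 ^ 12 ^ 23 = 16.
The overall nim-sum is X = 16. A heap of size p has a winning move iff p XOR X < p (reduce it to p XOR X).
  5: 5 XOR 16 = 21 ≥ 5 — no move.
  14: 14 XOR 16 = 30 ≥ 14 — no move.
  12: 12 XOR 16 = 28 ≥ 12 — no move.
  23: 23 XOR 16 = 7 < 23 — winning move (to 7).
That gives 1 winning move.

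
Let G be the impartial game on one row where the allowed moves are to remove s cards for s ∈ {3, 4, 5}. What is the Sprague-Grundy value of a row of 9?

Compute g(0), g(1), … for moves {3, 4, 5}:
g(0) = mex{} = 0
g(1) = mex{} = 0
g(2) = mex{} = 0
g(3) = mex{0} = 1
g(4) = mex{0} = 1
g(5) = mex{0} = 1
g(6) = mex{0,1} = 2
g(7) = mex{0,1} = 2
g(8) = mex{1} = 0
g(9) = mex{1,2} = 0
So g(9) = 0.

0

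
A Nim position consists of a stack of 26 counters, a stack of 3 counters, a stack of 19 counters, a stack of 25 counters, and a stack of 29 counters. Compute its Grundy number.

14

Nim-sum: 26 ⊕ 3 ⊕ 19 ⊕ 25 ⊕ 29 = 14.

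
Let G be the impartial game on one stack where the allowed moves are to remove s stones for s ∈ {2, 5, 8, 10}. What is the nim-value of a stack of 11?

2

Grundy values for subtraction set {2, 5, 8, 10}:
g(0) = mex{} = 0
g(1) = mex{} = 0
g(2) = mex{0} = 1
g(3) = mex{0} = 1
g(4) = mex{1} = 0
g(5) = mex{0,1} = 2
g(6) = mex{0} = 1
g(7) = mex{1,2} = 0
g(8) = mex{0,1} = 2
g(9) = mex{0} = 1
g(10) = mex{0,1,2} = 3
g(11) = mex{0,1} = 2
So g(11) = 2.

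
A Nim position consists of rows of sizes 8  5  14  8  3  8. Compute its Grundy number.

Nim-sum: 8 ⊕ 5 ⊕ 14 ⊕ 8 ⊕ 3 ⊕ 8 = 0.

0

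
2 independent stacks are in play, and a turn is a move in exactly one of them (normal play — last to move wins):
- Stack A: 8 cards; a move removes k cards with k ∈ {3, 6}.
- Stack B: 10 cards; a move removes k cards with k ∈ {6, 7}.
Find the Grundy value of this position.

Build the Grundy sequence for stack A with g(k) = mex{g(k−s) : s ∈ {3, 6}, s ≤ k}:
k:     0  1  2  3  4  5  6  7  8
g(k):  0  0  0  1  1  1  2  2  2
So g(8) = 2.
Build the Grundy sequence for stack B with g(k) = mex{g(k−s) : s ∈ {6, 7}, s ≤ k}:
k:     0  1  2  3  4  5  6  7  8  9 10
g(k):  0  0  0  0  0  0  1  1  1  1  1
So g(10) = 1.
The value of a disjunctive sum is the nim-sum of the parts.
Combined value = 2 ⊕ 1 = 3.

3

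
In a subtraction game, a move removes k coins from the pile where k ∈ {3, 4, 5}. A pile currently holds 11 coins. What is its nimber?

1

Grundy values for subtraction set {3, 4, 5}:
g(0) = mex{} = 0
g(1) = mex{} = 0
g(2) = mex{} = 0
g(3) = mex{0} = 1
g(4) = mex{0} = 1
g(5) = mex{0} = 1
g(6) = mex{0,1} = 2
g(7) = mex{0,1} = 2
g(8) = mex{1} = 0
g(9) = mex{1,2} = 0
g(10) = mex{1,2} = 0
g(11) = mex{0,2} = 1
So g(11) = 1.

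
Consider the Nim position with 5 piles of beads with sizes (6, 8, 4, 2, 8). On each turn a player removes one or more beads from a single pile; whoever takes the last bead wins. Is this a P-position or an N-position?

P-position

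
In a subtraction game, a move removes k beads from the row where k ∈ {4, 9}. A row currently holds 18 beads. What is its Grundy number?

1

Grundy values for subtraction set {4, 9}:
k:     0  1  2  3  4  5  6  7  8  9 10 11 12 13 14 15 16 17 18
g(k):  0  0  0  0  1  1  1  1  0  2  2  2  1  0  0  0  0  1  1
So g(18) = 1.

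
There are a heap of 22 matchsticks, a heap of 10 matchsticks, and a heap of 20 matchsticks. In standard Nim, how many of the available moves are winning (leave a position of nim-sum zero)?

1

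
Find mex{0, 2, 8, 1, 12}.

3

The values 0, 1, 2 are all present; 3 is the first non-negative integer missing from the set.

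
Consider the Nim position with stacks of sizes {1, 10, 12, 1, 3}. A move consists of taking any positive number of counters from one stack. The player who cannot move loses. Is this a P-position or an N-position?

N-position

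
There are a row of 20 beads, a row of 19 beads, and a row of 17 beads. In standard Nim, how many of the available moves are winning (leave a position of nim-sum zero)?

Nim-sum: 20 ⊕ 19 ⊕ 17 = 22.
The overall nim-sum is X = 22. A row of size p has a winning move iff p XOR X < p (reduce it to p XOR X).
  20: 20 XOR 22 = 2 < 20 — winning move (to 2).
  19: 19 XOR 22 = 5 < 19 — winning move (to 5).
  17: 17 XOR 22 = 7 < 17 — winning move (to 7).
That gives 3 winning moves.

3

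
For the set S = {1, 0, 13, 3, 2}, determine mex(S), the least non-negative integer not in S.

4

The values 0, 1, 2, 3 are all present; 4 is the first non-negative integer missing from the set.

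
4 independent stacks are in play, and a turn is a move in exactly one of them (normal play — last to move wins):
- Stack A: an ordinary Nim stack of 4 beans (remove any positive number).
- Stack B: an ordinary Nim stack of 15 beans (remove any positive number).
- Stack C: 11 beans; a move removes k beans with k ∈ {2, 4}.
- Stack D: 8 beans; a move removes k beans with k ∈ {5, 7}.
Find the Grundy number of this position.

Stack A is a plain Nim stack of size 4, so its Grundy value is 4.
Stack B is a plain Nim stack of size 15, so its Grundy value is 15.
Grundy values for stack C (subtraction set {2, 4}):
k:     0  1  2  3  4  5  6  7  8  9 10 11
g(k):  0  0  1  1  2  2  0  0  1  1  2  2
So g(11) = 2.
For stack D, compute g(0), g(1), … with moves {5, 7}:
k:     0  1  2  3  4  5  6  7  8
g(k):  0  0  0  0  0  1  1  1  1
So g(8) = 1.
The value of a disjunctive sum is the nim-sum of the parts.
Combined value = 4 ⊕ 15 ⊕ 2 ⊕ 1 = 8.

8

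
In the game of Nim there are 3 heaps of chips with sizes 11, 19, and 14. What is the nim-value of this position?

Compute the nim-sum pairwise:
11 ^ 19 = 24
24 ^ 14 = 22

22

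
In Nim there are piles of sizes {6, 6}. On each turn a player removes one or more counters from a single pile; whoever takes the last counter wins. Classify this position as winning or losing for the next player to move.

Nim-sum: 6 XOR 6 = 0.
The nim-sum is 0, so this is a P-position: the player to move is in a losing position under optimal play.

Losing position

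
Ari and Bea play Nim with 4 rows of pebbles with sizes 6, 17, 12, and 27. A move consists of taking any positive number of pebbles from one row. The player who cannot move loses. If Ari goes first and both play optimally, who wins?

Bea wins

Compute the nim-sum pairwise:
6 ⊕ 17 = 23
23 ⊕ 12 = 27
27 ⊕ 27 = 0
The nim-sum is 0, so this is a P-position: the player to move is in a losing position under optimal play; Ari is about to move from it and so loses — Bea wins.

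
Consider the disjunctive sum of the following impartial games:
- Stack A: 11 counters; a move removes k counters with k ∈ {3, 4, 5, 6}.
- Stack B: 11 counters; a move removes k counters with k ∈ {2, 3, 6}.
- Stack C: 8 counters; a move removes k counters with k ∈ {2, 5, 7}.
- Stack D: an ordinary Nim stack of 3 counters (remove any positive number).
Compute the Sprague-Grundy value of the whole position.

For stack A, compute g(0), g(1), … with moves {3, 4, 5, 6}:
g(0) = mex{} = 0
g(1) = mex{} = 0
g(2) = mex{} = 0
g(3) = mex{0} = 1
g(4) = mex{0} = 1
g(5) = mex{0} = 1
g(6) = mex{0,1} = 2
g(7) = mex{0,1} = 2
g(8) = mex{0,1} = 2
g(9) = mex{1,2} = 0
g(10) = mex{1,2} = 0
g(11) = mex{1,2} = 0
So g(11) = 0.
For stack B, compute g(0), g(1), … with moves {2, 3, 6}:
g(0) = mex{} = 0
g(1) = mex{} = 0
g(2) = mex{0} = 1
g(3) = mex{0} = 1
g(4) = mex{0,1} = 2
g(5) = mex{1} = 0
g(6) = mex{0,1,2} = 3
g(7) = mex{0,2} = 1
g(8) = mex{0,1,3} = 2
g(9) = mex{1,3} = 0
g(10) = mex{1,2} = 0
g(11) = mex{0,2} = 1
So g(11) = 1.
Grundy values for stack C (subtraction set {2, 5, 7}):
k:     0  1  2  3  4  5  6  7  8
g(k):  0  0  1  1  0  2  1  3  2
So g(8) = 2.
Stack D is a plain Nim stack of size 3, so its Grundy value is 3.
By the Sprague-Grundy theorem, the Grundy value of a sum of independent games is the XOR of the component values.
Combined value = 0 ⊕ 1 ⊕ 2 ⊕ 3 = 0.

0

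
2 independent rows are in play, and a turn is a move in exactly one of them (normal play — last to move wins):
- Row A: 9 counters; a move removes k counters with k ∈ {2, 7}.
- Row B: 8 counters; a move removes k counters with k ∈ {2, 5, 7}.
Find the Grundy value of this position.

2

Grundy values for row A (subtraction set {2, 7}):
g(0) = mex{} = 0
g(1) = mex{} = 0
g(2) = mex{0} = 1
g(3) = mex{0} = 1
g(4) = mex{1} = 0
g(5) = mex{1} = 0
g(6) = mex{0} = 1
g(7) = mex{0} = 1
g(8) = mex{0,1} = 2
g(9) = mex{1} = 0
So g(9) = 0.
For row B, compute g(0), g(1), … with moves {2, 5, 7}:
g(0) = mex{} = 0
g(1) = mex{} = 0
g(2) = mex{0} = 1
g(3) = mex{0} = 1
g(4) = mex{1} = 0
g(5) = mex{0,1} = 2
g(6) = mex{0} = 1
g(7) = mex{0,1,2} = 3
g(8) = mex{0,1} = 2
So g(8) = 2.
By the Sprague-Grundy theorem, the Grundy value of a sum of independent games is the XOR of the component values.
Combined value = 0 ⊕ 2 = 2.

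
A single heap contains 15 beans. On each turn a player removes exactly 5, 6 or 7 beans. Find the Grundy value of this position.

0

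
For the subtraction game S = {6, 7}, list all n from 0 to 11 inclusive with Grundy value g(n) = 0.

0, 1, 2, 3, 4, 5

Grundy values for subtraction set {6, 7}:
g(0) = mex{} = 0
g(1) = mex{} = 0
g(2) = mex{} = 0
g(3) = mex{} = 0
g(4) = mex{} = 0
g(5) = mex{} = 0
g(6) = mex{0} = 1
g(7) = mex{0} = 1
g(8) = mex{0} = 1
g(9) = mex{0} = 1
g(10) = mex{0} = 1
g(11) = mex{0} = 1
The P-positions (g = 0) in 0..11 are 0, 1, 2, 3, 4, 5.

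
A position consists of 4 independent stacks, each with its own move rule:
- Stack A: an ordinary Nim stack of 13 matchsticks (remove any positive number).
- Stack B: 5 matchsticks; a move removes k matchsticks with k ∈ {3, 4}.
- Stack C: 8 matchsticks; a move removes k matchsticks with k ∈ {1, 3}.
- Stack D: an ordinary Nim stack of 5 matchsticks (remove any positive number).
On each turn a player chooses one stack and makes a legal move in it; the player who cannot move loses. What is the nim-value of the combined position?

9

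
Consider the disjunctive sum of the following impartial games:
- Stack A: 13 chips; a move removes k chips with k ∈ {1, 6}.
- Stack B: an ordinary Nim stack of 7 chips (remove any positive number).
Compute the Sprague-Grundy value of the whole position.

5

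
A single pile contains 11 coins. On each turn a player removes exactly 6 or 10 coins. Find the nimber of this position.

1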